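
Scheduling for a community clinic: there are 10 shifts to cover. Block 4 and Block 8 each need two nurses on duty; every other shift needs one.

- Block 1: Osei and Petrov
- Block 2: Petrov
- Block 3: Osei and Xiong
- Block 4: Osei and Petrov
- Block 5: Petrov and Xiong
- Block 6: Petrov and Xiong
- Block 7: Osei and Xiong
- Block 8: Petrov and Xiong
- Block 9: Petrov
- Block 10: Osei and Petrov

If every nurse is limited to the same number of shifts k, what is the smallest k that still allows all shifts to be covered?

4

With 3 nurses and 12 worker-slots to fill, someone must work at least ⌈12/3⌉ = 4 shifts, so k ≥ 4.
k = 4 works: Block 1→Osei, Block 2→Petrov, Block 3→Osei, Block 4→Osei+Petrov, Block 5→Xiong, Block 6→Xiong, Block 7→Xiong, Block 8→Petrov+Xiong, Block 9→Petrov, Block 10→Osei.
Loads: Osei 4, Petrov 4, Xiong 4 — all ≤ 4.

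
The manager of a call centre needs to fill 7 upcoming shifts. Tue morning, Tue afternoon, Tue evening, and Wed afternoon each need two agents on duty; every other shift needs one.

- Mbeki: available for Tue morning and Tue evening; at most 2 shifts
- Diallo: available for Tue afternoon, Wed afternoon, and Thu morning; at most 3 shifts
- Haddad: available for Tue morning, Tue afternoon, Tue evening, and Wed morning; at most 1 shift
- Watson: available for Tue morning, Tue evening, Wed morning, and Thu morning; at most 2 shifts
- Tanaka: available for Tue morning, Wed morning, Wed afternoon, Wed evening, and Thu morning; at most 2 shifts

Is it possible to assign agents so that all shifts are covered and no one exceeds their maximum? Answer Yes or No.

No

Total capacity is 2+3+1+2+2 = 10 but 11 worker-slots are needed — infeasible.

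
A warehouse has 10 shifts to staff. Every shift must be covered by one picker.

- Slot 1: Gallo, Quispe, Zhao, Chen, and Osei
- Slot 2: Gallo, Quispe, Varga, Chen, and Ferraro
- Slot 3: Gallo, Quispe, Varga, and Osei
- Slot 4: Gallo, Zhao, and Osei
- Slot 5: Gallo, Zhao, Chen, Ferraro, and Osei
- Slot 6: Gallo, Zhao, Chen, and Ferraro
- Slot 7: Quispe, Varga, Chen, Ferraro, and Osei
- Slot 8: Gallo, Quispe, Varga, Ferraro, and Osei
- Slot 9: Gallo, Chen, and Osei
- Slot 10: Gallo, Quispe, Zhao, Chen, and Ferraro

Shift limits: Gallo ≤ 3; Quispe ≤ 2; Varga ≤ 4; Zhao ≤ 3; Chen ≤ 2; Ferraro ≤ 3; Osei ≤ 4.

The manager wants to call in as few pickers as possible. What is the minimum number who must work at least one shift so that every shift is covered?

3

10 slots to fill and no one can take more than 4, so at least ⌈10/4⌉ = 3 pickers are needed.
Gallo, Varga, and Zhao alone can cover everything: Slot 1→Gallo, Slot 2→Varga, Slot 3→Varga, Slot 4→Gallo, Slot 5→Zhao, Slot 6→Zhao, Slot 7→Varga, Slot 8→Varga, Slot 9→Gallo, Slot 10→Zhao.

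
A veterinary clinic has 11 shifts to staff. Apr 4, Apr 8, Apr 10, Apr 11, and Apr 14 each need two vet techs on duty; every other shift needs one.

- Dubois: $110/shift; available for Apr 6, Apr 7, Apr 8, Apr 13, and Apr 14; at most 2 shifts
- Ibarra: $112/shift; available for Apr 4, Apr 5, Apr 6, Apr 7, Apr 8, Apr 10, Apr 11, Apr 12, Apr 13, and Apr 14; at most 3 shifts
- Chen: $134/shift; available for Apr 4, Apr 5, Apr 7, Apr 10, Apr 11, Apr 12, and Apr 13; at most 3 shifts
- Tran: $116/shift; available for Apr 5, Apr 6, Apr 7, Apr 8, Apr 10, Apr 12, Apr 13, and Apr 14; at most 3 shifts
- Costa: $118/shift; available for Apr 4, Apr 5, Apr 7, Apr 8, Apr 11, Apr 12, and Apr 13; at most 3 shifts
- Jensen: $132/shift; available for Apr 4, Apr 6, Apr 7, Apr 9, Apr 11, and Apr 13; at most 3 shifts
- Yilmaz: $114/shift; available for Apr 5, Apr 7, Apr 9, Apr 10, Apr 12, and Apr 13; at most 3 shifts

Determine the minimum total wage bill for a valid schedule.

$1864

Picking the cheapest available vet tech for each shift independently would cost $1798, but that ignores the shift limits.
An optimal schedule: Apr 4→Costa+Jensen, Apr 5→Ibarra, Apr 6→Dubois, Apr 7→Yilmaz, Apr 8→Tran+Costa, Apr 9→Yilmaz, Apr 10→Yilmaz+Tran, Apr 11→Costa+Jensen, Apr 12→Ibarra, Apr 13→Tran, Apr 14→Dubois+Ibarra.
Total: 118 + 132 + 112 + 110 + 114 + 116 + 118 + 114 + 114 + 116 + 118 + 132 + 112 + 116 + 110 + 112 = $1864.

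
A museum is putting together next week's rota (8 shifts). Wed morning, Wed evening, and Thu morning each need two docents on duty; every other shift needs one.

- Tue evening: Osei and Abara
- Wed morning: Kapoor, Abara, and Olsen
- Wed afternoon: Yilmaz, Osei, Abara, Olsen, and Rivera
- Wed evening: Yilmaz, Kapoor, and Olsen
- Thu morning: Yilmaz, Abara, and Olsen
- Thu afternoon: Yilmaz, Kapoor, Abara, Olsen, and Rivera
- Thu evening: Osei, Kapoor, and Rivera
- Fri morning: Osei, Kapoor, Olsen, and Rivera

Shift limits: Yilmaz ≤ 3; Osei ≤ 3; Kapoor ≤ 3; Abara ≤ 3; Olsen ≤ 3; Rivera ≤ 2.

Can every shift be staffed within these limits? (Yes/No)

Yes

One valid schedule: Tue evening→Osei, Wed morning→Kapoor+Abara, Wed afternoon→Yilmaz, Wed evening→Yilmaz+Kapoor, Thu morning→Yilmaz+Abara, Thu afternoon→Kapoor, Thu evening→Osei, Fri morning→Osei.
Loads: Yilmaz 3/3, Osei 3/3, Kapoor 3/3, Abara 2/3, Olsen 0/3, Rivera 0/2 — all within limits.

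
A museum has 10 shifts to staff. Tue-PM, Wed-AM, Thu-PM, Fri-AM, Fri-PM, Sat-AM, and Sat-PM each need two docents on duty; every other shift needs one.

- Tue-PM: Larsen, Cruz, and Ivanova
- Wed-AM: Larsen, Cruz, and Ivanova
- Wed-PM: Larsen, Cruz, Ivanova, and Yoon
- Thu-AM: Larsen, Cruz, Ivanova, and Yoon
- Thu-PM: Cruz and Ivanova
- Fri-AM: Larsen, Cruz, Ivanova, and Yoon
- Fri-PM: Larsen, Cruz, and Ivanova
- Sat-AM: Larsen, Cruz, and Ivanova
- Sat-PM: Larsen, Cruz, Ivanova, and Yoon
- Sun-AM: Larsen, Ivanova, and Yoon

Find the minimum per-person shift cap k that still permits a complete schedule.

With 4 docents and 17 worker-slots to fill, someone must work at least ⌈17/4⌉ = 5 shifts, so k ≥ 5.
k = 5 works: Tue-PM→Larsen+Cruz, Wed-AM→Larsen+Cruz, Wed-PM→Ivanova, Thu-AM→Ivanova, Thu-PM→Cruz+Ivanova, Fri-AM→Ivanova+Yoon, Fri-PM→Larsen+Cruz, Sat-AM→Larsen+Cruz, Sat-PM→Ivanova+Yoon, Sun-AM→Larsen.
Loads: Larsen 5, Cruz 5, Ivanova 5, Yoon 2 — all ≤ 5.

5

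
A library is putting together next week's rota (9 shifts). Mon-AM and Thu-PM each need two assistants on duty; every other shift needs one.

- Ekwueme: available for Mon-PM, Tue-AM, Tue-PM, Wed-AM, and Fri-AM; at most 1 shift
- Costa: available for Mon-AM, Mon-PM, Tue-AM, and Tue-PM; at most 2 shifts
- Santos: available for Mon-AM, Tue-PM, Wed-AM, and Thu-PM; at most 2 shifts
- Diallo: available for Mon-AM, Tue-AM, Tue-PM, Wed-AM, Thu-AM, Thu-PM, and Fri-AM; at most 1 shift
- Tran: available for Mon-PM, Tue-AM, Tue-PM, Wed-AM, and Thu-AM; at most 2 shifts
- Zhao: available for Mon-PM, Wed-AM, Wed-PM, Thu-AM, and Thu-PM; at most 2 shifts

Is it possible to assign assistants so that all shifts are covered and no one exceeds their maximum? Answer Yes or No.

Total capacity is 1+2+2+1+2+2 = 10 but 11 worker-slots are needed — infeasible.

No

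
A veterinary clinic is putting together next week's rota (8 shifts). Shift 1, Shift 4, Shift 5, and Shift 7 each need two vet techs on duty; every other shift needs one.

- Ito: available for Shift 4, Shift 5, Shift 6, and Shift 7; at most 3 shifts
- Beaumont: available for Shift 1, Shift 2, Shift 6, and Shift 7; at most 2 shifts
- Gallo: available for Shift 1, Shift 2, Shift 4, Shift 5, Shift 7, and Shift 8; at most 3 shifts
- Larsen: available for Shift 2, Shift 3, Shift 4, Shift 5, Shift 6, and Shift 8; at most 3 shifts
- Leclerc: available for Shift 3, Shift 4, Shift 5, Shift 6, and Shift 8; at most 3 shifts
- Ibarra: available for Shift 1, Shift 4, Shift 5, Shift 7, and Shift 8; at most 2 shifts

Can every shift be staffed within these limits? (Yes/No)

One valid schedule: Shift 1→Beaumont+Gallo, Shift 2→Beaumont, Shift 3→Larsen, Shift 4→Ito+Larsen, Shift 5→Larsen+Leclerc, Shift 6→Ito, Shift 7→Ito+Gallo, Shift 8→Gallo.
Loads: Ito 3/3, Beaumont 2/2, Gallo 3/3, Larsen 3/3, Leclerc 1/3, Ibarra 0/2 — all within limits.

Yes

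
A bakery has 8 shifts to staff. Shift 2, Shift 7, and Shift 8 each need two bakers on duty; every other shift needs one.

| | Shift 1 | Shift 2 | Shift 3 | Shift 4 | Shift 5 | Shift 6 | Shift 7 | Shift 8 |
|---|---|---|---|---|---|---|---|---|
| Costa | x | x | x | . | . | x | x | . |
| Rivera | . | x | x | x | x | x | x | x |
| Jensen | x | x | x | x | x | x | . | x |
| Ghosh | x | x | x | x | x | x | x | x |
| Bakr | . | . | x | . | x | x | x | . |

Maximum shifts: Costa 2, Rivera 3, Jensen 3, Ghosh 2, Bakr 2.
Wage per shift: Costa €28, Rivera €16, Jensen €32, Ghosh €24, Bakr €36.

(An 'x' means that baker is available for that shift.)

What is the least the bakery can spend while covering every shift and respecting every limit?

€284

Picking the cheapest available baker for each shift independently would cost €208, but that ignores the shift limits.
An optimal schedule: Shift 1→Costa, Shift 2→Jensen+Ghosh, Shift 3→Costa, Shift 4→Rivera, Shift 5→Rivera, Shift 6→Jensen, Shift 7→Ghosh+Bakr, Shift 8→Rivera+Jensen.
Total: 28 + 32 + 24 + 28 + 16 + 16 + 32 + 24 + 36 + 16 + 32 = €284.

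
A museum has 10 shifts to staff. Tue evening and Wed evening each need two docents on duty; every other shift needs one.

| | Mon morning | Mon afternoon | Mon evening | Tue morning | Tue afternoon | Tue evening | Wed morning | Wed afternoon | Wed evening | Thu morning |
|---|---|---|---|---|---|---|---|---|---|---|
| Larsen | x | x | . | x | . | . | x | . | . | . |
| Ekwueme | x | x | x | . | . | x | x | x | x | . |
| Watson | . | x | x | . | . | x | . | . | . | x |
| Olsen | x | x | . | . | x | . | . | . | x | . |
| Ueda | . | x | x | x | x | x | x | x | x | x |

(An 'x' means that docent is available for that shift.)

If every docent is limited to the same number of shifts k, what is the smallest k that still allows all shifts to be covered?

3

With 5 docents and 12 worker-slots to fill, someone must work at least ⌈12/5⌉ = 3 shifts, so k ≥ 3.
k = 3 works: Mon morning→Larsen, Mon afternoon→Watson, Mon evening→Ekwueme, Tue morning→Larsen, Tue afternoon→Olsen, Tue evening→Ekwueme+Watson, Wed morning→Larsen, Wed afternoon→Ekwueme, Wed evening→Olsen+Ueda, Thu morning→Watson.
Loads: Larsen 3, Ekwueme 3, Watson 3, Olsen 2, Ueda 1 — all ≤ 3.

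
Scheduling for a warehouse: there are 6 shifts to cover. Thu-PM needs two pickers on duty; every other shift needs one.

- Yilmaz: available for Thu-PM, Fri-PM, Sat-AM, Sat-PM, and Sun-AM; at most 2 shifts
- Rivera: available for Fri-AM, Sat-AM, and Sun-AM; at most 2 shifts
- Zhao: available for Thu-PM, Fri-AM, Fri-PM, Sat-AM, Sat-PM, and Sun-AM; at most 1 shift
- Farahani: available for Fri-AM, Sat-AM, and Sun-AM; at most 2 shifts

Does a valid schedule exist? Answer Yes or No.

No

Total capacity is 7 and 7 slots are needed, so capacity alone doesn't rule it out.
Shifts {Thu-PM, Fri-PM, Sat-PM} need 4 worker-slots in total, but the pickers available for any of those shifts (Yilmaz and Zhao) can supply at most 3 among them. So no valid schedule exists.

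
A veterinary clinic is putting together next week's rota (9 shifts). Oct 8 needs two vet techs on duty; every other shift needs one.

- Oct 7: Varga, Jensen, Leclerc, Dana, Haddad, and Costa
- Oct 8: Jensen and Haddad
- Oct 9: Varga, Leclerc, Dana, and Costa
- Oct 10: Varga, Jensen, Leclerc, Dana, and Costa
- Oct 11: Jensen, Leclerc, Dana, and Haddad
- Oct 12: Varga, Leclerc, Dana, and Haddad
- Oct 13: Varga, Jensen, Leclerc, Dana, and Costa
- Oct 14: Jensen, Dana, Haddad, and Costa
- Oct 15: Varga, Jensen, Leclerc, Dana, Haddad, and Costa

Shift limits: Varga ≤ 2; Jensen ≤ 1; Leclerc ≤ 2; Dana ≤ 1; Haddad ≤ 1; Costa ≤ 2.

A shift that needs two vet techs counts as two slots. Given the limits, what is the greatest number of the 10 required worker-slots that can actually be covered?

Total capacity across all vet techs is 2+1+2+1+1+2 = 9, and 10 slots are needed, so at most 9 can be filled.
An assignment achieving 9: Oct 7→Costa, Oct 8→Jensen+Haddad, Oct 9→Varga, Oct 10→Leclerc, Oct 11→Leclerc, Oct 12→Varga, Oct 13→Costa, Oct 14→Dana.
Loads: Varga 2/2, Jensen 1/1, Leclerc 2/2, Dana 1/1, Haddad 1/1, Costa 2/2.

9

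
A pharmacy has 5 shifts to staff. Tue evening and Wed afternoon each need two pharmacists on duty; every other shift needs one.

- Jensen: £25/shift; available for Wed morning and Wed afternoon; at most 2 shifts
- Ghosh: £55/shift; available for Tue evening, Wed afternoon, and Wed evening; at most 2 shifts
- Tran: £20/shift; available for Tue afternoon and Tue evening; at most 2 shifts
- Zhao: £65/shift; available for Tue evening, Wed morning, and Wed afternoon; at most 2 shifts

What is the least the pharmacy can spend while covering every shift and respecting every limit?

£265

Tue afternoon can only be covered by Tran, so that assignment is forced.
Wed evening can only be covered by Ghosh, so that assignment is forced.
Picking the cheapest available pharmacist for each shift independently would cost £255, but that ignores the shift limits.
An optimal schedule: Tue afternoon→Tran, Tue evening→Ghosh+Tran, Wed morning→Jensen, Wed afternoon→Jensen+Zhao, Wed evening→Ghosh.
Total: 20 + 55 + 20 + 25 + 25 + 65 + 55 = £265.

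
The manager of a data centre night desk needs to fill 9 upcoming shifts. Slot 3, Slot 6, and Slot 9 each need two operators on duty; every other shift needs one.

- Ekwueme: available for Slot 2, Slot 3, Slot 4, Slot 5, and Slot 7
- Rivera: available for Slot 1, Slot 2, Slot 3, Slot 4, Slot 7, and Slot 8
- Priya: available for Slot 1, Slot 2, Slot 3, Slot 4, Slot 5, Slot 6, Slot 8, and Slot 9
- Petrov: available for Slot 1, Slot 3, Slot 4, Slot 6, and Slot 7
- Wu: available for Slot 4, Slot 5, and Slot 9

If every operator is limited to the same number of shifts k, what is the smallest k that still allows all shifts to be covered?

3

With 5 operators and 12 worker-slots to fill, someone must work at least ⌈12/5⌉ = 3 shifts, so k ≥ 3.
k = 3 works: Slot 1→Rivera, Slot 2→Ekwueme, Slot 3→Priya+Petrov, Slot 4→Rivera, Slot 5→Ekwueme, Slot 6→Priya+Petrov, Slot 7→Ekwueme, Slot 8→Rivera, Slot 9→Priya+Wu.
Loads: Ekwueme 3, Rivera 3, Priya 3, Petrov 2, Wu 1 — all ≤ 3.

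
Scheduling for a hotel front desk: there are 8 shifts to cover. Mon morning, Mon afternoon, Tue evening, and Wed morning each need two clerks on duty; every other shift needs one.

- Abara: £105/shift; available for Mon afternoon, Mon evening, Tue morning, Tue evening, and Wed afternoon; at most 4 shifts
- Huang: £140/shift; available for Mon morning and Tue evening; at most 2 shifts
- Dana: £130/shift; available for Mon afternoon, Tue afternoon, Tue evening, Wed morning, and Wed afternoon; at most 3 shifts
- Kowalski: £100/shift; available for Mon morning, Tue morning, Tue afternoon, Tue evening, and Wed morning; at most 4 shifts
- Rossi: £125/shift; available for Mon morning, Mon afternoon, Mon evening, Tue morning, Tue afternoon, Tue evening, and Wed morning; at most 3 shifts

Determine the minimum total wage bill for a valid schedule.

Picking the cheapest available clerk for each shift independently would cost £1295, but that ignores the shift limits.
An optimal schedule: Mon morning→Kowalski+Rossi, Mon afternoon→Abara+Rossi, Mon evening→Abara, Tue morning→Kowalski, Tue afternoon→Kowalski, Tue evening→Abara+Dana, Wed morning→Kowalski+Rossi, Wed afternoon→Abara.
Total: 100 + 125 + 105 + 125 + 105 + 100 + 100 + 105 + 130 + 100 + 125 + 105 = £1325.

£1325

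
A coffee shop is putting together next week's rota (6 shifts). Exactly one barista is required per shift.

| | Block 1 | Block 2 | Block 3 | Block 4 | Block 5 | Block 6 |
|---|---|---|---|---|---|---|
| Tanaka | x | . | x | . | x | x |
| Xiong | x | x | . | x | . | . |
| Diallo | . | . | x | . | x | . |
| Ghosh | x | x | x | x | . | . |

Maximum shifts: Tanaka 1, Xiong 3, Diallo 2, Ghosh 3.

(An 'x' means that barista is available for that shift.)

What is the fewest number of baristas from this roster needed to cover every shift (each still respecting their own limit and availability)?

6 slots to fill and no one can take more than 3, so at least ⌈6/3⌉ = 2 baristas are needed.
Shifts {Block 1, Block 5, Block 6} need 3 slots, but among the baristas available for them (Tanaka, Xiong, Diallo, and Ghosh) any 2 together supply at most 2. So 2 baristas are not enough.
Tanaka, Xiong, and Diallo alone can cover everything: Block 1→Xiong, Block 2→Xiong, Block 3→Diallo, Block 4→Xiong, Block 5→Diallo, Block 6→Tanaka.

3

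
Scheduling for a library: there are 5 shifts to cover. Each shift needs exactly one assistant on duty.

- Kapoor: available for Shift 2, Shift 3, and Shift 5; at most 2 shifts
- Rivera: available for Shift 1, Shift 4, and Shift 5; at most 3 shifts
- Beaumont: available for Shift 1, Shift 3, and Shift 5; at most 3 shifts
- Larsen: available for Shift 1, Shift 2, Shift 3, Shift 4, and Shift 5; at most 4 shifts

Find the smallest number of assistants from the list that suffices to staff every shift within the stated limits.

5 slots to fill and no one can take more than 4, so at least ⌈5/4⌉ = 2 assistants are needed.
Kapoor and Rivera alone can cover everything: Shift 1→Rivera, Shift 2→Kapoor, Shift 3→Kapoor, Shift 4→Rivera, Shift 5→Rivera.

2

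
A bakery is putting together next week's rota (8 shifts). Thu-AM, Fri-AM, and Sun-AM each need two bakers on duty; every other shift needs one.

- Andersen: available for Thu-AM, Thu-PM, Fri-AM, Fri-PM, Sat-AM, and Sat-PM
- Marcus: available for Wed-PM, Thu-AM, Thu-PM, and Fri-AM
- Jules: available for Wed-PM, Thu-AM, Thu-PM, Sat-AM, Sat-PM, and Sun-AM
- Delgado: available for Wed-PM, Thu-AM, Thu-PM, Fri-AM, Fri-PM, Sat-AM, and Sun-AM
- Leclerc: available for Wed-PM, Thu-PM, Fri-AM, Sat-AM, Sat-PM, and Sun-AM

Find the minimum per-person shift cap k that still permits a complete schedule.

With 5 bakers and 11 worker-slots to fill, someone must work at least ⌈11/5⌉ = 3 shifts, so k ≥ 3.
k = 3 works: Wed-PM→Marcus, Thu-AM→Marcus+Jules, Thu-PM→Marcus, Fri-AM→Delgado+Leclerc, Fri-PM→Andersen, Sat-AM→Andersen, Sat-PM→Andersen, Sun-AM→Jules+Delgado.
Loads: Andersen 3, Marcus 3, Jules 2, Delgado 2, Leclerc 1 — all ≤ 3.

3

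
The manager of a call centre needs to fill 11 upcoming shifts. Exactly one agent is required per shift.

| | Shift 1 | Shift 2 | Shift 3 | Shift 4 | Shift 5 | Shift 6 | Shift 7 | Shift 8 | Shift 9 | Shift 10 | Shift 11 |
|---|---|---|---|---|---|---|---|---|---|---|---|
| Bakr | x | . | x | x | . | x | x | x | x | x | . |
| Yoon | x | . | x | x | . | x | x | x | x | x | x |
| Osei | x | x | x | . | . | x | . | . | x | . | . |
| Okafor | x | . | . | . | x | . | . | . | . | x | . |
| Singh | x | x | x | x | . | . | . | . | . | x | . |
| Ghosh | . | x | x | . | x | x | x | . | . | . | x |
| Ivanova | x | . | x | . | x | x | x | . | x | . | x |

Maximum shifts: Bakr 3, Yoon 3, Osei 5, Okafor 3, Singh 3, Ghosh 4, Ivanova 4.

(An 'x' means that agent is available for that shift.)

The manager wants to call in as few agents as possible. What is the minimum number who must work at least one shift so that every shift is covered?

11 slots to fill and no one can take more than 5, so at least ⌈11/5⌉ = 3 agents are needed.
Bakr, Osei, and Ghosh alone can cover everything: Shift 1→Osei, Shift 2→Osei, Shift 3→Osei, Shift 4→Bakr, Shift 5→Ghosh, Shift 6→Osei, Shift 7→Ghosh, Shift 8→Bakr, Shift 9→Osei, Shift 10→Bakr, Shift 11→Ghosh.

3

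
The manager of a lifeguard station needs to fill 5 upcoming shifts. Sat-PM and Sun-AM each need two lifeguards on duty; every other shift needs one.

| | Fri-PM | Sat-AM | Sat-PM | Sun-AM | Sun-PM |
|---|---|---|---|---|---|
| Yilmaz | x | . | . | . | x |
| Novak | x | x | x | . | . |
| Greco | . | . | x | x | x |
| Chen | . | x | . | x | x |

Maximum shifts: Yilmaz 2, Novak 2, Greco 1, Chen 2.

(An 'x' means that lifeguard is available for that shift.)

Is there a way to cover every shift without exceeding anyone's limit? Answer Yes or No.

Total capacity is 7 and 7 slots are needed, so capacity alone doesn't rule it out.
Shifts {Sat-PM, Sun-AM} need 4 worker-slots in total, but the lifeguards available for any of those shifts (Novak, Greco, and Chen) can supply at most 3 among them. So no valid schedule exists.

No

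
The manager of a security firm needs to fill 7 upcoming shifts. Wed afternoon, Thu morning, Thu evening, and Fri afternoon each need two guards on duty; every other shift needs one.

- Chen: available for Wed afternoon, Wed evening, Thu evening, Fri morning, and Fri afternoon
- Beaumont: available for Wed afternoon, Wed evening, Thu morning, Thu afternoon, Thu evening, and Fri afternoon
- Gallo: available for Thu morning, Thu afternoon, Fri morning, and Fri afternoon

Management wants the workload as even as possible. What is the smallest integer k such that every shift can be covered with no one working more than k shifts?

4

With 3 guards and 11 worker-slots to fill, someone must work at least ⌈11/3⌉ = 4 shifts, so k ≥ 4.
k = 4 works: Wed afternoon→Chen+Beaumont, Wed evening→Chen, Thu morning→Beaumont+Gallo, Thu afternoon→Beaumont, Thu evening→Chen+Beaumont, Fri morning→Gallo, Fri afternoon→Chen+Gallo.
Loads: Chen 4, Beaumont 4, Gallo 3 — all ≤ 4.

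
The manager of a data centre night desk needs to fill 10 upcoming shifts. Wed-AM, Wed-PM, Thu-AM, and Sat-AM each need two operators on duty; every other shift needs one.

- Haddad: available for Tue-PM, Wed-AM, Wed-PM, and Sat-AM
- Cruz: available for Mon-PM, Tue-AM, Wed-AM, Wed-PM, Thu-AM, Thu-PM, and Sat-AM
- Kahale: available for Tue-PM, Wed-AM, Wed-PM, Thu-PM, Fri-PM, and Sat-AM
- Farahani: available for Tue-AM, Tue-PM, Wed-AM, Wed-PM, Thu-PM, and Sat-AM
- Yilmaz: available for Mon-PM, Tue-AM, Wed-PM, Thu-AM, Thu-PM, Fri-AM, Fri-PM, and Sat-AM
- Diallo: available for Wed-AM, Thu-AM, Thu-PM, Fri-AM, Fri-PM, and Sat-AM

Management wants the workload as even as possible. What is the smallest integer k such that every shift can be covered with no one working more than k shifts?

3

With 6 operators and 14 worker-slots to fill, someone must work at least ⌈14/6⌉ = 3 shifts, so k ≥ 3.
k = 3 works: Mon-PM→Cruz, Tue-AM→Cruz, Tue-PM→Haddad, Wed-AM→Haddad+Kahale, Wed-PM→Haddad+Farahani, Thu-AM→Cruz+Yilmaz, Thu-PM→Kahale, Fri-AM→Yilmaz, Fri-PM→Kahale, Sat-AM→Farahani+Yilmaz.
Loads: Haddad 3, Cruz 3, Kahale 3, Farahani 2, Yilmaz 3, Diallo 0 — all ≤ 3.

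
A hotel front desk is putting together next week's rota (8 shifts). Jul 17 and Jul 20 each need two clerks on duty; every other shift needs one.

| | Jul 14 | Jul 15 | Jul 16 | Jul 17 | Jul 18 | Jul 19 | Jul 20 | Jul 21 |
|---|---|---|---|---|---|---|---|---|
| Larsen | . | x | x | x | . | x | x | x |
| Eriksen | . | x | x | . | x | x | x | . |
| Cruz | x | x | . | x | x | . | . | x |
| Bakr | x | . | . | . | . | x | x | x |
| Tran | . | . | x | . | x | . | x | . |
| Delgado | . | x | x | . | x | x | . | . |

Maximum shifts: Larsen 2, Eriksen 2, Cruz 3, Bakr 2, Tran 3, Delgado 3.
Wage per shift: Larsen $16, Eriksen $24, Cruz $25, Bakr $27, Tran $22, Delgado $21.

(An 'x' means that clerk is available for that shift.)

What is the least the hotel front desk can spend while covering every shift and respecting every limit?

Jul 17 can only be covered by Larsen and Cruz, so that assignment is forced.
Picking the cheapest available clerk for each shift independently would cost $189, but that ignores the shift limits.
An optimal schedule: Jul 14→Cruz, Jul 15→Delgado, Jul 16→Delgado, Jul 17→Larsen+Cruz, Jul 18→Tran, Jul 19→Delgado, Jul 20→Tran+Eriksen, Jul 21→Larsen.
Total: 25 + 21 + 21 + 16 + 25 + 22 + 21 + 22 + 24 + 16 = $213.

$213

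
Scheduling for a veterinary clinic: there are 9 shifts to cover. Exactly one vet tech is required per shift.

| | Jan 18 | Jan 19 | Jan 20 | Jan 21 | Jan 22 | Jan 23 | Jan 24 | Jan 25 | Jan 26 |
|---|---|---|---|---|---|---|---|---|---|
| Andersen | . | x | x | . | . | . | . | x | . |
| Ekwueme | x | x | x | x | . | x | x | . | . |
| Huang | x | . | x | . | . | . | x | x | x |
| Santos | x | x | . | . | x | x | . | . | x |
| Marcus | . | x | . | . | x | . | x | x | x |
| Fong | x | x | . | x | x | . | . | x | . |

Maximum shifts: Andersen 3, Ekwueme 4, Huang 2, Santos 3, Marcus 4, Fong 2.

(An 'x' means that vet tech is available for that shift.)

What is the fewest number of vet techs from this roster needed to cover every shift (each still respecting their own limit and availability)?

3

9 slots to fill and no one can take more than 4, so at least ⌈9/4⌉ = 3 vet techs are needed.
Andersen, Ekwueme, and Santos alone can cover everything: Jan 18→Ekwueme, Jan 19→Andersen, Jan 20→Andersen, Jan 21→Ekwueme, Jan 22→Santos, Jan 23→Ekwueme, Jan 24→Ekwueme, Jan 25→Andersen, Jan 26→Santos.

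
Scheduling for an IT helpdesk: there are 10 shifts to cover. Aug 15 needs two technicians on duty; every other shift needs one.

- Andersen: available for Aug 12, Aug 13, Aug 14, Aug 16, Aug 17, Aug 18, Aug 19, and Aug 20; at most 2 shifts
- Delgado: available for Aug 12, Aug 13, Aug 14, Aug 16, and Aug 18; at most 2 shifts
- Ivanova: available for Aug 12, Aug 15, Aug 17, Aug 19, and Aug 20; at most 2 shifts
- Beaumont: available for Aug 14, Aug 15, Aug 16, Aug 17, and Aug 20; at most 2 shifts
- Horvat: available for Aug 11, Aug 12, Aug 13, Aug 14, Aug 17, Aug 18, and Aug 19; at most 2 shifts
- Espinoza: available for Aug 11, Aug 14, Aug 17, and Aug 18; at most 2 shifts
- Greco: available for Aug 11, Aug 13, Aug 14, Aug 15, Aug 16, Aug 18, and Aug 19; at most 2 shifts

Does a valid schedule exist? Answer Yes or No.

One valid schedule: Aug 11→Horvat, Aug 12→Andersen, Aug 13→Delgado, Aug 14→Espinoza, Aug 15→Ivanova+Beaumont, Aug 16→Delgado, Aug 17→Beaumont, Aug 18→Horvat, Aug 19→Ivanova, Aug 20→Andersen.
Loads: Andersen 2/2, Delgado 2/2, Ivanova 2/2, Beaumont 2/2, Horvat 2/2, Espinoza 1/2, Greco 0/2 — all within limits.

Yes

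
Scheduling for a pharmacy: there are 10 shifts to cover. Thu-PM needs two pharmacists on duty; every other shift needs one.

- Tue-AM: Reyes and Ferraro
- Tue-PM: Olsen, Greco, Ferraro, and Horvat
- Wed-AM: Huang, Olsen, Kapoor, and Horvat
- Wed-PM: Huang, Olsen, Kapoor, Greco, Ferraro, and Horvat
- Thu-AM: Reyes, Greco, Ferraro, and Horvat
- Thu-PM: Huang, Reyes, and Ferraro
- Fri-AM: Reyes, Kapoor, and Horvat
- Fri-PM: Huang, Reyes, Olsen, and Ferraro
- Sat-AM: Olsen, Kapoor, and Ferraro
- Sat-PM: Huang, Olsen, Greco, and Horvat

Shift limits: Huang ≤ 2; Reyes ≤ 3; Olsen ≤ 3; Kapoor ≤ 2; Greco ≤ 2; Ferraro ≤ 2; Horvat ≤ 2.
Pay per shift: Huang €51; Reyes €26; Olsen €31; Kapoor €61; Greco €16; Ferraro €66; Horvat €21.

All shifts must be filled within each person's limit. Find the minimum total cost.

Picking the cheapest available pharmacist for each shift independently would cost €266, but that ignores the shift limits.
An optimal schedule: Tue-AM→Reyes, Tue-PM→Greco, Wed-AM→Horvat, Wed-PM→Olsen, Thu-AM→Greco, Thu-PM→Reyes+Huang, Fri-AM→Horvat, Fri-PM→Reyes, Sat-AM→Olsen, Sat-PM→Olsen.
Total: 26 + 16 + 21 + 31 + 16 + 26 + 51 + 21 + 26 + 31 + 31 = €296.

€296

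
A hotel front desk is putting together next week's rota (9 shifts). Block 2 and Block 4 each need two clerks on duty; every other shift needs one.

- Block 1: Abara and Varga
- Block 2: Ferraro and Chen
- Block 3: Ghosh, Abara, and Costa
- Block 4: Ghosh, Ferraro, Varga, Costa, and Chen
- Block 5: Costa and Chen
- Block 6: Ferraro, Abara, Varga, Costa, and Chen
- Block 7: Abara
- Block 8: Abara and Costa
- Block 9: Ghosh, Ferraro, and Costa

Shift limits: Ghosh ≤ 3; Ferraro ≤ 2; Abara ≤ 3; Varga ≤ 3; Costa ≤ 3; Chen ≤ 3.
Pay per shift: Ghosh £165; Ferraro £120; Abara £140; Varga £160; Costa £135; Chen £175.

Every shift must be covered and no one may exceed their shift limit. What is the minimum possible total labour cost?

£1560

Block 2 can only be covered by Ferraro and Chen, so that assignment is forced.
Block 7 can only be covered by Abara, so that assignment is forced.
Picking the cheapest available clerk for each shift independently would cost £1475, but that ignores the shift limits.
An optimal schedule: Block 1→Abara, Block 2→Ferraro+Chen, Block 3→Abara, Block 4→Costa+Varga, Block 5→Costa, Block 6→Varga, Block 7→Abara, Block 8→Costa, Block 9→Ferraro.
Total: 140 + 120 + 175 + 140 + 135 + 160 + 135 + 160 + 140 + 135 + 120 = £1560.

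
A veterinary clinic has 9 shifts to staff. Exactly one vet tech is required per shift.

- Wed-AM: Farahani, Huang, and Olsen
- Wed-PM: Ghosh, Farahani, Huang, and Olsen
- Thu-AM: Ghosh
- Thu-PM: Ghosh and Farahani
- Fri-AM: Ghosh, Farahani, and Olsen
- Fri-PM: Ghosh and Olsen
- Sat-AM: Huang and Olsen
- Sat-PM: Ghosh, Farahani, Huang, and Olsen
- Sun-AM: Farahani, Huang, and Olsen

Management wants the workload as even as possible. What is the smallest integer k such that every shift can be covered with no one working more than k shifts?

With 4 vet techs and 9 worker-slots to fill, someone must work at least ⌈9/4⌉ = 3 shifts, so k ≥ 3.
k = 3 works: Wed-AM→Farahani, Wed-PM→Huang, Thu-AM→Ghosh, Thu-PM→Ghosh, Fri-AM→Farahani, Fri-PM→Ghosh, Sat-AM→Huang, Sat-PM→Huang, Sun-AM→Farahani.
Loads: Ghosh 3, Farahani 3, Huang 3, Olsen 0 — all ≤ 3.

3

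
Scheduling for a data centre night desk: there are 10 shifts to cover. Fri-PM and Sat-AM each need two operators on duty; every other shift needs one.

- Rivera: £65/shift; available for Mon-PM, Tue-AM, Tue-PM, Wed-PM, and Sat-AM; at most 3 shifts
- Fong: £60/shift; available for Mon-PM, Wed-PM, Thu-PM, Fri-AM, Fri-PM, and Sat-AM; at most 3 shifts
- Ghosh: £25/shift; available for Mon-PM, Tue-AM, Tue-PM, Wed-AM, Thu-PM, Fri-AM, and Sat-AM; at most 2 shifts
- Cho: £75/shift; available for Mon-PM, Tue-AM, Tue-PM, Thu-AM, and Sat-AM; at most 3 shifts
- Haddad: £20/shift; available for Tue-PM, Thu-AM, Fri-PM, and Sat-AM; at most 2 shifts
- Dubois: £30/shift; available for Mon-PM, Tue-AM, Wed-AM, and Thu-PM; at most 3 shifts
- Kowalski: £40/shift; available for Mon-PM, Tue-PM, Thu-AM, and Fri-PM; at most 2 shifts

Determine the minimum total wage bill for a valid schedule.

£440

Picking the cheapest available operator for each shift independently would cost £330, but that ignores the shift limits.
An optimal schedule: Mon-PM→Dubois, Tue-AM→Dubois, Tue-PM→Kowalski, Wed-AM→Ghosh, Wed-PM→Fong, Thu-AM→Haddad, Thu-PM→Dubois, Fri-AM→Ghosh, Fri-PM→Kowalski+Fong, Sat-AM→Haddad+Fong.
Total: 30 + 30 + 40 + 25 + 60 + 20 + 30 + 25 + 40 + 60 + 20 + 60 = £440.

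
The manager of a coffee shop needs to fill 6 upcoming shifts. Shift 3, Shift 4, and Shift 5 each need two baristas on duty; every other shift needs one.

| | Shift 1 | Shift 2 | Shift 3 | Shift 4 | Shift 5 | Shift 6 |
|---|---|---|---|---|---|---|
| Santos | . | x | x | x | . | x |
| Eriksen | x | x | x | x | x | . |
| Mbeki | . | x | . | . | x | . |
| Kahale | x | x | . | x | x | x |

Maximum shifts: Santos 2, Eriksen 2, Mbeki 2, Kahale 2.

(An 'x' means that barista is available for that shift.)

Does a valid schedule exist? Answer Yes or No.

Shifts {Shift 1, Shift 3, Shift 4, Shift 5, Shift 6} need 8 worker-slots in total, but the baristas available for any of those shifts (Santos, Eriksen, Mbeki, and Kahale) can supply at most 7 among them. So no valid schedule exists.

No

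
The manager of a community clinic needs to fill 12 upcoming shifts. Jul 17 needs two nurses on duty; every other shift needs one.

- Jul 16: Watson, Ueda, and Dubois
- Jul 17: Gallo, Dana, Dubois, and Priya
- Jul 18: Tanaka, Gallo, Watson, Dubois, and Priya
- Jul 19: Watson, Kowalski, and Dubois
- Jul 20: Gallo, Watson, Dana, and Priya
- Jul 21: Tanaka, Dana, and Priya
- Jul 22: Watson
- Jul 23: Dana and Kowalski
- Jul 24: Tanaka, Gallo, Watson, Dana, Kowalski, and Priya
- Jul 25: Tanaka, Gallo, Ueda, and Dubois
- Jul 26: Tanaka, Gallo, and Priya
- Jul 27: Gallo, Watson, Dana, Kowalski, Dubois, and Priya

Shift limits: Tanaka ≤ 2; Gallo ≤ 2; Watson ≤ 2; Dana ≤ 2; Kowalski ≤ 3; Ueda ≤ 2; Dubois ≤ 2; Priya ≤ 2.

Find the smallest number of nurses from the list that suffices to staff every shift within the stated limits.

6

13 slots to fill and no one can take more than 3, so at least ⌈13/3⌉ = 5 nurses are needed.
Any 5 nurses together have capacity at most 3+2+2+2+2 = 11 < 13 slots, so 5 can never suffice.
Tanaka, Gallo, Watson, Dana, Kowalski, and Ueda alone can cover everything: Jul 16→Ueda, Jul 17→Gallo+Dana, Jul 18→Gallo, Jul 19→Watson, Jul 20→Dana, Jul 21→Tanaka, Jul 22→Watson, Jul 23→Kowalski, Jul 24→Kowalski, Jul 25→Ueda, Jul 26→Tanaka, Jul 27→Kowalski.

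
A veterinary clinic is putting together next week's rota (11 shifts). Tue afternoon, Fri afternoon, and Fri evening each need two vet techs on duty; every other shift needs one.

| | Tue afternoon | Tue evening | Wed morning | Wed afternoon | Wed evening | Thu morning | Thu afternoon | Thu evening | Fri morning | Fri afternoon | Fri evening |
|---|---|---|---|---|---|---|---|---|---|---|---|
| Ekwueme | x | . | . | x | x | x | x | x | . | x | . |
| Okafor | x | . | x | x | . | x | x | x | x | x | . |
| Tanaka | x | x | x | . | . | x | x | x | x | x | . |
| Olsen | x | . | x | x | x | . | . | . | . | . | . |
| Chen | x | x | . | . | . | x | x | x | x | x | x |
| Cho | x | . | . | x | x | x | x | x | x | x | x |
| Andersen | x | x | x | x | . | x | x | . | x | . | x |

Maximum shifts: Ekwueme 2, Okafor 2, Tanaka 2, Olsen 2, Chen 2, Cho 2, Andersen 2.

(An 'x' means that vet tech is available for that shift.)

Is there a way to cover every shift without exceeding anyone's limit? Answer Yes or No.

One valid schedule: Tue afternoon→Olsen+Andersen, Tue evening→Tanaka, Wed morning→Okafor, Wed afternoon→Olsen, Wed evening→Ekwueme, Thu morning→Tanaka, Thu afternoon→Andersen, Thu evening→Ekwueme, Fri morning→Okafor, Fri afternoon→Chen+Cho, Fri evening→Chen+Cho.
Loads: Ekwueme 2/2, Okafor 2/2, Tanaka 2/2, Olsen 2/2, Chen 2/2, Cho 2/2, Andersen 2/2 — all within limits.

Yes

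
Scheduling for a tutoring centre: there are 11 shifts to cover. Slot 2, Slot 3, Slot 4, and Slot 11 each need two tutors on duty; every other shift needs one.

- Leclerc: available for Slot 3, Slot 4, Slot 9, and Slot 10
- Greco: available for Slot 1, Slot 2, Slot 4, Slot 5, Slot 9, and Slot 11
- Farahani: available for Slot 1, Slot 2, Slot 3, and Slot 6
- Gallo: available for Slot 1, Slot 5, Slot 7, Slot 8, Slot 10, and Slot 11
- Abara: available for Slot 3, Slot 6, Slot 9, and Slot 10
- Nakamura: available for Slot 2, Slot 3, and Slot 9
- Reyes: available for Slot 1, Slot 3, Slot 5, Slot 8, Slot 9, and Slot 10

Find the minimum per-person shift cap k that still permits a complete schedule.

3

With 7 tutors and 15 worker-slots to fill, someone must work at least ⌈15/7⌉ = 3 shifts, so k ≥ 3.
k = 3 works: Slot 1→Farahani, Slot 2→Greco+Farahani, Slot 3→Abara+Nakamura, Slot 4→Leclerc+Greco, Slot 5→Reyes, Slot 6→Farahani, Slot 7→Gallo, Slot 8→Gallo, Slot 9→Leclerc, Slot 10→Leclerc, Slot 11→Greco+Gallo.
Loads: Leclerc 3, Greco 3, Farahani 3, Gallo 3, Abara 1, Nakamura 1, Reyes 1 — all ≤ 3.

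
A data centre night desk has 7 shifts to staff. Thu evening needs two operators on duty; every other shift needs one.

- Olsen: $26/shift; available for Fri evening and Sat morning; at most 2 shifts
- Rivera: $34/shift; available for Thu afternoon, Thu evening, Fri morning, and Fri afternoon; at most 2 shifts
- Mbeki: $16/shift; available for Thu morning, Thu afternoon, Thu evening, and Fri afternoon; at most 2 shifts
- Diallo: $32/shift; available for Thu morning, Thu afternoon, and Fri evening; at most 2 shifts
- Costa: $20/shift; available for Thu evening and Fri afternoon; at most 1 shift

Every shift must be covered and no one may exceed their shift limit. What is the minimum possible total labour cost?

$202

Fri morning can only be covered by Rivera, so that assignment is forced.
Sat morning can only be covered by Olsen, so that assignment is forced.
Picking the cheapest available operator for each shift independently would cost $170, but that ignores the shift limits.
An optimal schedule: Thu morning→Diallo, Thu afternoon→Diallo, Thu evening→Mbeki+Costa, Fri morning→Rivera, Fri afternoon→Mbeki, Fri evening→Olsen, Sat morning→Olsen.
Total: 32 + 32 + 16 + 20 + 34 + 16 + 26 + 26 = $202.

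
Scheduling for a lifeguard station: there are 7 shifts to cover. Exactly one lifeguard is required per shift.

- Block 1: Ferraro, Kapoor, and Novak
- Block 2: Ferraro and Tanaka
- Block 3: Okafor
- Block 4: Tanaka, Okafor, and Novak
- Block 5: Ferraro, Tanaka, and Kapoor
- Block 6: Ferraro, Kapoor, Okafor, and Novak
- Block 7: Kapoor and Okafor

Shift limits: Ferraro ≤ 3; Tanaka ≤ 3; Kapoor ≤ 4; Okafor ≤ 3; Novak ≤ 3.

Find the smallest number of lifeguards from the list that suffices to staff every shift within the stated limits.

7 slots to fill and no one can take more than 4, so at least ⌈7/4⌉ = 2 lifeguards are needed.
No set of 2 lifeguards can cover every shift (each such set leaves at least one shift with no one available or exceeds a cap).
Ferraro, Tanaka, and Okafor alone can cover everything: Block 1→Ferraro, Block 2→Ferraro, Block 3→Okafor, Block 4→Tanaka, Block 5→Ferraro, Block 6→Okafor, Block 7→Okafor.

3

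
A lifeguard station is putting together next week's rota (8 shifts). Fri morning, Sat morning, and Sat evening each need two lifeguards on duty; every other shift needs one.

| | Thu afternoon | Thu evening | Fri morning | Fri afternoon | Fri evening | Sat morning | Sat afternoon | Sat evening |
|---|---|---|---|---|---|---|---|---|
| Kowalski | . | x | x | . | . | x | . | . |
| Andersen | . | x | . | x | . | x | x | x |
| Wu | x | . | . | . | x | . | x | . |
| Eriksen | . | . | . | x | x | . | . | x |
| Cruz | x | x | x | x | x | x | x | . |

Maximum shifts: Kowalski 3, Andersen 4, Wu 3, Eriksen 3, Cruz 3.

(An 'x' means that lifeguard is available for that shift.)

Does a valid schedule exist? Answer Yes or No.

Fri morning can only be covered by Kowalski and Cruz, so that assignment is forced.
Sat evening can only be covered by Andersen and Eriksen, so that assignment is forced.
One valid schedule: Thu afternoon→Wu, Thu evening→Kowalski, Fri morning→Kowalski+Cruz, Fri afternoon→Andersen, Fri evening→Wu, Sat morning→Kowalski+Andersen, Sat afternoon→Andersen, Sat evening→Andersen+Eriksen.
Loads: Kowalski 3/3, Andersen 4/4, Wu 2/3, Eriksen 1/3, Cruz 1/3 — all within limits.

Yes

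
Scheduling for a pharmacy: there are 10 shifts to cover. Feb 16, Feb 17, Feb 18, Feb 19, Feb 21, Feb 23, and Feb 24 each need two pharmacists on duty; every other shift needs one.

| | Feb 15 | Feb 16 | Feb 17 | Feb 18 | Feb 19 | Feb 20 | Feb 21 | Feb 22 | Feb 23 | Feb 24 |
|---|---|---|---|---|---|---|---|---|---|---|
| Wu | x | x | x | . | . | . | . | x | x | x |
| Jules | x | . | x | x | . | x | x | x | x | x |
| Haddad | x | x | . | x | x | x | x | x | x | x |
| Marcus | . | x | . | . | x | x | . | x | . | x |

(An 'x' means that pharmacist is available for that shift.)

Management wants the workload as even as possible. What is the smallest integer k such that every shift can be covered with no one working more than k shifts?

5

With 4 pharmacists and 17 worker-slots to fill, someone must work at least ⌈17/4⌉ = 5 shifts, so k ≥ 5.
k = 5 works: Feb 15→Wu, Feb 16→Wu+Haddad, Feb 17→Wu+Jules, Feb 18→Jules+Haddad, Feb 19→Haddad+Marcus, Feb 20→Jules, Feb 21→Jules+Haddad, Feb 22→Wu, Feb 23→Wu+Jules, Feb 24→Haddad+Marcus.
Loads: Wu 5, Jules 5, Haddad 5, Marcus 2 — all ≤ 5.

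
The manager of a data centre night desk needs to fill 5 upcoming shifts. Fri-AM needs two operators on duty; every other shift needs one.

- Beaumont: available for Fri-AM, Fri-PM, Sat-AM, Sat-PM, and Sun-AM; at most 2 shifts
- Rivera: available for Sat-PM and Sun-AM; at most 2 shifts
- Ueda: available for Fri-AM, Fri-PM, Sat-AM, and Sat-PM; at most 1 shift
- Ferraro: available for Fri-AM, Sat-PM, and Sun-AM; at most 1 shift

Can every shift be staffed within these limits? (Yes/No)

One valid schedule: Fri-AM→Ueda+Ferraro, Fri-PM→Beaumont, Sat-AM→Beaumont, Sat-PM→Rivera, Sun-AM→Rivera.
Loads: Beaumont 2/2, Rivera 2/2, Ueda 1/1, Ferraro 1/1 — all within limits.

Yes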